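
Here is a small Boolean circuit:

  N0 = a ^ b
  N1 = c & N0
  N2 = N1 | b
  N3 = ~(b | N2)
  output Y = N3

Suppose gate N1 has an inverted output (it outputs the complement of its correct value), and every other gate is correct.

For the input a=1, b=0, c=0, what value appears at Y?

0

Propagate with N1 forced: N0=1, N1=1 [inverted output], N2=1, N3=0.
So Y = 0. (Without the fault it would be 1.)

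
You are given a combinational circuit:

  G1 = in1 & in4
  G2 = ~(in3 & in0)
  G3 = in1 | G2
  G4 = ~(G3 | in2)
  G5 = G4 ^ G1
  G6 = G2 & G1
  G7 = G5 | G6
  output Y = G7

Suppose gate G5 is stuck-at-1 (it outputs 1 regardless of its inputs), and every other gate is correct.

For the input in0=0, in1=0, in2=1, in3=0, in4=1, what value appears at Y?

Propagate with G5 forced: G1=0, G2=1, G3=1, G4=0, G5=1 [stuck-at-1], G6=0, G7=1.
So Y = 1. (Without the fault it would be 0.)

1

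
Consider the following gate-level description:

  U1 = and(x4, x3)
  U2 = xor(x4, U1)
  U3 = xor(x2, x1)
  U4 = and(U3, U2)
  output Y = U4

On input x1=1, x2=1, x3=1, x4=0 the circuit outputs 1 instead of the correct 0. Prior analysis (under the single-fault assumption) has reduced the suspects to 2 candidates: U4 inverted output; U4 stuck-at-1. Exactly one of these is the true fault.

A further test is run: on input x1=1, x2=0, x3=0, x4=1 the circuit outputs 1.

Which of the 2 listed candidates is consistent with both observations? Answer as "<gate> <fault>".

U4 stuck-at-1

Evaluate each candidate on input x1=1, x2=0, x3=0, x4=1:
  U4 inverted output: U1=0, U2=1, U3=1, U4=0 [inverted output] → 0 — eliminated
  U4 stuck-at-1: U1=0, U2=1, U3=1, U4=1 [stuck-at-1] → 1 — matches
Only U4 stuck-at-1 reproduces the observed 1.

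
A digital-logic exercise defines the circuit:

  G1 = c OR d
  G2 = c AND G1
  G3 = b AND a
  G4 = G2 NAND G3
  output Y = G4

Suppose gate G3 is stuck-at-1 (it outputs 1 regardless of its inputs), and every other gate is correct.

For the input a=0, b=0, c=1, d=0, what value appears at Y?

Propagate with G3 forced: G1=1, G2=1, G3=1 [stuck-at-1], G4=0.
So Y = 0. (Without the fault it would be 1.)

0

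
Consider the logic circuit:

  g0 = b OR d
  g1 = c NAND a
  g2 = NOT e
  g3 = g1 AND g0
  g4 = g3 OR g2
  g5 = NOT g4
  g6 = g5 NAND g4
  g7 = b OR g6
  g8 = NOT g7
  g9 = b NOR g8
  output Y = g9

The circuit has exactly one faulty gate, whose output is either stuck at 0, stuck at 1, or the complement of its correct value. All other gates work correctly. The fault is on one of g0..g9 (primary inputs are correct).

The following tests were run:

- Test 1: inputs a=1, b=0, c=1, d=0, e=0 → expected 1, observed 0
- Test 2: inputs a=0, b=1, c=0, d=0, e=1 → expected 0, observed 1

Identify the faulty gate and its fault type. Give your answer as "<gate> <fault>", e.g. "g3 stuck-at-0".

Fault-free values for test 1 (a=1, b=0, c=1, d=0, e=0): g0=0, g1=0, g2=1, g3=0, g4=1, g5=0, g6=1, g7=1, g8=0, g9=1, giving Y=1. Observed 0.
Test 1: faults giving observed 0 are {g5 stuck-at-1, g5 inverted output, g6 stuck-at-0, g6 inverted output, g7 stuck-at-0, g7 inverted output, g8 stuck-at-1, g8 inverted output, g9 stuck-at-0, g9 inverted output}.
Test 2 (a=0, b=1, c=0, d=0, e=1): fault-free g0=1, g1=1, g2=0, g3=1, g4=1, g5=0, g6=1, g7=1, g8=0, g9=0 → 0; observed 1. Eliminates g5 stuck-at-1, g5 inverted output, g6 stuck-at-0, g6 inverted output, g7 stuck-at-0, g7 inverted output, g8 stuck-at-1, g8 inverted output, g9 stuck-at-0.
Only g9 inverted output is consistent with every test.

g9 inverted output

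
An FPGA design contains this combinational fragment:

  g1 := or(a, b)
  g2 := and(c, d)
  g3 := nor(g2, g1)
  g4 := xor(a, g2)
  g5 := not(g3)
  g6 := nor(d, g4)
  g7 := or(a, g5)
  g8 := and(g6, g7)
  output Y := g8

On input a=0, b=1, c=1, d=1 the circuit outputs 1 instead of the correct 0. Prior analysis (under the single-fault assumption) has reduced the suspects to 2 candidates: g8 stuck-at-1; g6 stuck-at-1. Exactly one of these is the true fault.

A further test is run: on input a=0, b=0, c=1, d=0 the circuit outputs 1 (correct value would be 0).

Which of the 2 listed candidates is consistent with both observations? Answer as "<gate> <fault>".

Evaluate each candidate on input a=0, b=0, c=1, d=0:
  g8 stuck-at-1: g1=0, g2=0, g3=1, g4=0, g5=0, g6=1, g7=0, g8=1 [stuck-at-1] → 1 — matches
  g6 stuck-at-1: g1=0, g2=0, g3=1, g4=0, g5=0, g6=1 [stuck-at-1], g7=0, g8=0 → 0 — eliminated
Only g8 stuck-at-1 reproduces the observed 1.

g8 stuck-at-1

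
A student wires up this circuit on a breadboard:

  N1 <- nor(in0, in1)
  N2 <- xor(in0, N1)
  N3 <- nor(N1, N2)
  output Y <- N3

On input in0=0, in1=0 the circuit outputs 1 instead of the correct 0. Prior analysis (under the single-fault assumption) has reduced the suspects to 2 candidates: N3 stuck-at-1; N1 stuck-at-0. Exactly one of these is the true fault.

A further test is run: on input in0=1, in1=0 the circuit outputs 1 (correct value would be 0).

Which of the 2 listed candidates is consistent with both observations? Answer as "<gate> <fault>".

Evaluate each candidate on input in0=1, in1=0:
  N3 stuck-at-1: N1=0, N2=1, N3=1 [stuck-at-1] → 1 — matches
  N1 stuck-at-0: N1=0 [stuck-at-0], N2=1, N3=0 → 0 — eliminated
Only N3 stuck-at-1 reproduces the observed 1.

N3 stuck-at-1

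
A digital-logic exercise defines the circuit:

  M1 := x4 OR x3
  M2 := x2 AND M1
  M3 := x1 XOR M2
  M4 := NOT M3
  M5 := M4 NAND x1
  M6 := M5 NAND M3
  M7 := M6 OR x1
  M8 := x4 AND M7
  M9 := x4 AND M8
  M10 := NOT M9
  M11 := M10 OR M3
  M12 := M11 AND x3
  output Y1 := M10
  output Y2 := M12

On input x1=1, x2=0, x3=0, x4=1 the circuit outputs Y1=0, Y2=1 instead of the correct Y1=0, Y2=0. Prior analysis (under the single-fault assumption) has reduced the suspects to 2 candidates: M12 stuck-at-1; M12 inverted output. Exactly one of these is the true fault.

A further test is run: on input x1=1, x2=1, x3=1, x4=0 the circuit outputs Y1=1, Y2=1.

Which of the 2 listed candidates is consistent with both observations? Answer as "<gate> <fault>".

M12 stuck-at-1

Evaluate each candidate on input x1=1, x2=1, x3=1, x4=0:
  M12 stuck-at-1: M1=1, M2=1, M3=0, M4=1, M5=0, M6=1, M7=1, M8=0, M9=0, M10=1, M11=1, M12=1 [stuck-at-1] → Y1=1, Y2=1 — matches
  M12 inverted output: M1=1, M2=1, M3=0, M4=1, M5=0, M6=1, M7=1, M8=0, M9=0, M10=1, M11=1, M12=0 [inverted output] → Y1=1, Y2=0 — eliminated
Only M12 stuck-at-1 reproduces the observed Y1=1, Y2=1.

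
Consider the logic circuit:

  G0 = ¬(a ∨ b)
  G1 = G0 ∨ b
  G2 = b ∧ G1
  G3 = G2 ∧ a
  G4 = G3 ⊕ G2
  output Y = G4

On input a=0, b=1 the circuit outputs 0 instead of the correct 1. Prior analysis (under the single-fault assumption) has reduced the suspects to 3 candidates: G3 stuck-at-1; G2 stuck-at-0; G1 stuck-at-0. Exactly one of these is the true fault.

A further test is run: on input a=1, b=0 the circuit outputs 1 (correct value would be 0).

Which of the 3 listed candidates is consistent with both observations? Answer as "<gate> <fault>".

Evaluate each candidate on input a=1, b=0:
  G3 stuck-at-1: G0=0, G1=0, G2=0, G3=1 [stuck-at-1], G4=1 → 1 — matches
  G2 stuck-at-0: G0=0, G1=0, G2=0 [stuck-at-0], G3=0, G4=0 → 0 — eliminated
  G1 stuck-at-0: G0=0, G1=0 [stuck-at-0], G2=0, G3=0, G4=0 → 0 — eliminated
Only G3 stuck-at-1 reproduces the observed 1.

G3 stuck-at-1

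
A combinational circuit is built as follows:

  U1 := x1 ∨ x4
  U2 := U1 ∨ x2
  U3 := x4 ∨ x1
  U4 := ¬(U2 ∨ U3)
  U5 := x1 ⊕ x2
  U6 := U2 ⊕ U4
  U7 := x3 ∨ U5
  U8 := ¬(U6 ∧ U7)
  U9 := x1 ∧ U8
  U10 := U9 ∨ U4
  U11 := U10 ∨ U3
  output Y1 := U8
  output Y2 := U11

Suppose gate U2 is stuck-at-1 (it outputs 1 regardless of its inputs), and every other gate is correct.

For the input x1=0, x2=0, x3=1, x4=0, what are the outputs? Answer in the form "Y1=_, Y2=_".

Y1=0, Y2=0

Propagate with U2 forced: U1=0, U2=1 [stuck-at-1], U3=0, U4=0, U5=0, U6=1, U7=1, U8=0, U9=0, U10=0, U11=0.
So the outputs are Y1=0, Y2=0. (Without the fault they would be Y1=0, Y2=1.)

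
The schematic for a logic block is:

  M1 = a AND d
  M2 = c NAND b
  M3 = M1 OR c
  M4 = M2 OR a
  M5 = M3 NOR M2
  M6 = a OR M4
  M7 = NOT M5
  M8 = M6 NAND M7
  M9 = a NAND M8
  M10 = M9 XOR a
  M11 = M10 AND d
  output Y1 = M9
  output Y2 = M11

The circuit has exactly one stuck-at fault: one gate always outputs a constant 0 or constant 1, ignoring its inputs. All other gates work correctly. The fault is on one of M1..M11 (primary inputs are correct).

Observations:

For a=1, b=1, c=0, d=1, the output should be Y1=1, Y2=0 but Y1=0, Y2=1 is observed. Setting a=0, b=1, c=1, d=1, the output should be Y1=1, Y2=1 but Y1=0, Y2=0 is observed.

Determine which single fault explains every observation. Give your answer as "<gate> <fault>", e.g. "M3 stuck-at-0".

M9 stuck-at-0

Fault-free values for test 1 (a=1, b=1, c=0, d=1): M1=1, M2=1, M3=1, M4=1, M5=0, M6=1, M7=1, M8=0, M9=1, M10=0, M11=0, giving Y1=1, Y2=0. Observed Y1=0, Y2=1.
Test 1: faults giving observed Y1=0, Y2=1 are {M5 stuck-at-1, M6 stuck-at-0, M7 stuck-at-0, M8 stuck-at-1, M9 stuck-at-0}.
Test 2 (a=0, b=1, c=1, d=1): fault-free M1=0, M2=0, M3=1, M4=0, M5=0, M6=0, M7=1, M8=1, M9=1, M10=1, M11=1 → Y1=1, Y2=1; observed Y1=0, Y2=0. Eliminates M5 stuck-at-1, M6 stuck-at-0, M7 stuck-at-0, M8 stuck-at-1.
Only M9 stuck-at-0 is consistent with every test.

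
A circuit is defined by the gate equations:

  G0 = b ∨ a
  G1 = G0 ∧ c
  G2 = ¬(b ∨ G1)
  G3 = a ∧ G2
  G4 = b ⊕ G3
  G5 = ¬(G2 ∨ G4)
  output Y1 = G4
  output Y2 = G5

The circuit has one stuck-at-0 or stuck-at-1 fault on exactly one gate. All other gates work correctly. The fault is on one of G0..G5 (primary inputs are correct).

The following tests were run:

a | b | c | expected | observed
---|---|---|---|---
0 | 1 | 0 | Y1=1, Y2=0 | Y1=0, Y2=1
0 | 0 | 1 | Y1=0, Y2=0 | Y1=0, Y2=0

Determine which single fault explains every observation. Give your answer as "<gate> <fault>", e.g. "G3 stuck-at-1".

Fault-free values for test 1 (a=0, b=1, c=0): G0=1, G1=0, G2=0, G3=0, G4=1, G5=0, giving Y1=1, Y2=0. Observed Y1=0, Y2=1.
Test 1: faults giving observed Y1=0, Y2=1 are {G3 stuck-at-1, G4 stuck-at-0}.
Test 2 (a=0, b=0, c=1): fault-free G0=0, G1=0, G2=1, G3=0, G4=0, G5=0 → Y1=0, Y2=0; observed Y1=0, Y2=0. Eliminates G3 stuck-at-1.
Only G4 stuck-at-0 is consistent with every test.

G4 stuck-at-0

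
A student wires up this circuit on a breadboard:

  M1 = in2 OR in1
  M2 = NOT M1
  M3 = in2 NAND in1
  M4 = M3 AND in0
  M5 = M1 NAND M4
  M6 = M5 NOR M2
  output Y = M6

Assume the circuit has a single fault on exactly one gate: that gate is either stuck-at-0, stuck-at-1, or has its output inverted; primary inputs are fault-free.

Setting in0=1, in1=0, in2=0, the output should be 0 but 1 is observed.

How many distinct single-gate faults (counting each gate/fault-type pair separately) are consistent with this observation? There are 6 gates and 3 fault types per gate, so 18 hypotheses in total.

Fault-free: M1=0, M2=1, M3=1, M4=1, M5=1, M6=0 → 0. Observed 1.
  M1: stuck-at-1, inverted output ✓; others ✗
  M2: none of the 3 fault types match ✗
  M3: none of the 3 fault types match ✗
  M4: none of the 3 fault types match ✗
  M5: none of the 3 fault types match ✗
  M6: stuck-at-1, inverted output ✓; others ✗
Consistent faults: {M1 stuck-at-1, M1 inverted output, M6 stuck-at-1, M6 inverted output} — 4 in all.

4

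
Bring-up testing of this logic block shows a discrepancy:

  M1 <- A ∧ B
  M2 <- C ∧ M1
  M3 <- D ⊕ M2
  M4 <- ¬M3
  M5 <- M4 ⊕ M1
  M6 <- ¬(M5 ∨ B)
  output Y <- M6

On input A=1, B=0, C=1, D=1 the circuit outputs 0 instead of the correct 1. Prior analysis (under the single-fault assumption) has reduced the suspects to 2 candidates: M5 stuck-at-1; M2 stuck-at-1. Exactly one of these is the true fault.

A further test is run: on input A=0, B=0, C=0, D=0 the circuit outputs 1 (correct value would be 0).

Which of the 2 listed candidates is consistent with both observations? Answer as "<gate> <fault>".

Evaluate each candidate on input A=0, B=0, C=0, D=0:
  M5 stuck-at-1: M1=0, M2=0, M3=0, M4=1, M5=1 [stuck-at-1], M6=0 → 0 — eliminated
  M2 stuck-at-1: M1=0, M2=1 [stuck-at-1], M3=1, M4=0, M5=0, M6=1 → 1 — matches
Only M2 stuck-at-1 reproduces the observed 1.

M2 stuck-at-1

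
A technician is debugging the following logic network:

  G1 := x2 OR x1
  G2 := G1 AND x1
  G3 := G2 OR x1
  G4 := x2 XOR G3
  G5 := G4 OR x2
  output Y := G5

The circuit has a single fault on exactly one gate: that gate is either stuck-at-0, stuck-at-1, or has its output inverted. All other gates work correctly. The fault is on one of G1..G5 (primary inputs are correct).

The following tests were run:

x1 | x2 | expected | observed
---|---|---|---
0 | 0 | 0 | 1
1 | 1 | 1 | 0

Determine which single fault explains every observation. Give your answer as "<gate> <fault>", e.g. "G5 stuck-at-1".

Fault-free values for test 1 (x1=0, x2=0): G1=0, G2=0, G3=0, G4=0, G5=0, giving Y=0. Observed 1.
Test 1: faults giving observed 1 are {G2 stuck-at-1, G2 inverted output, G3 stuck-at-1, G3 inverted output, G4 stuck-at-1, G4 inverted output, G5 stuck-at-1, G5 inverted output}.
Test 2 (x1=1, x2=1): fault-free G1=1, G2=1, G3=1, G4=0, G5=1 → 1; observed 0. Eliminates G2 stuck-at-1, G2 inverted output, G3 stuck-at-1, G3 inverted output, G4 stuck-at-1, G4 inverted output, G5 stuck-at-1.
Only G5 inverted output is consistent with every test.

G5 inverted output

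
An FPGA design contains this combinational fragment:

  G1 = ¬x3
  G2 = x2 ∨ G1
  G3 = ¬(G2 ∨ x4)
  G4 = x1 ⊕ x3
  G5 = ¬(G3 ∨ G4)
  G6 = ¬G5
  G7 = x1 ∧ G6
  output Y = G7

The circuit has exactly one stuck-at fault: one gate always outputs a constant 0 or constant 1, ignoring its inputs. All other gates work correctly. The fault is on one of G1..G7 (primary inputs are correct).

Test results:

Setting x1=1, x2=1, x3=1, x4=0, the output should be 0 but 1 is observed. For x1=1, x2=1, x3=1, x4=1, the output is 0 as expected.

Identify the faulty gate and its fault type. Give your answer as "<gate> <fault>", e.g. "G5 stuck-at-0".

G2 stuck-at-0

Fault-free values for test 1 (x1=1, x2=1, x3=1, x4=0): G1=0, G2=1, G3=0, G4=0, G5=1, G6=0, G7=0, giving Y=0. Observed 1.
Test 1: faults giving observed 1 are {G2 stuck-at-0, G3 stuck-at-1, G4 stuck-at-1, G5 stuck-at-0, G6 stuck-at-1, G7 stuck-at-1}.
Test 2 (x1=1, x2=1, x3=1, x4=1): fault-free G1=0, G2=1, G3=0, G4=0, G5=1, G6=0, G7=0 → 0; observed 0. Eliminates G3 stuck-at-1, G4 stuck-at-1, G5 stuck-at-0, G6 stuck-at-1, G7 stuck-at-1.
Only G2 stuck-at-0 is consistent with every test.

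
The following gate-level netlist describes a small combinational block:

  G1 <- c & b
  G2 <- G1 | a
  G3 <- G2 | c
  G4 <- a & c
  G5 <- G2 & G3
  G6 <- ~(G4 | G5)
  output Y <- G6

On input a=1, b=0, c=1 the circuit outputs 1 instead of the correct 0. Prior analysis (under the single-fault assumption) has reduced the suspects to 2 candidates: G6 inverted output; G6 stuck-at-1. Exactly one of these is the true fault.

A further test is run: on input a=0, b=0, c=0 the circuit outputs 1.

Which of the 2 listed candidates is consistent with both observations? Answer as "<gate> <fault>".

G6 stuck-at-1

Evaluate each candidate on input a=0, b=0, c=0:
  G6 inverted output: G1=0, G2=0, G3=0, G4=0, G5=0, G6=0 [inverted output] → 0 — eliminated
  G6 stuck-at-1: G1=0, G2=0, G3=0, G4=0, G5=0, G6=1 [stuck-at-1] → 1 — matches
Only G6 stuck-at-1 reproduces the observed 1.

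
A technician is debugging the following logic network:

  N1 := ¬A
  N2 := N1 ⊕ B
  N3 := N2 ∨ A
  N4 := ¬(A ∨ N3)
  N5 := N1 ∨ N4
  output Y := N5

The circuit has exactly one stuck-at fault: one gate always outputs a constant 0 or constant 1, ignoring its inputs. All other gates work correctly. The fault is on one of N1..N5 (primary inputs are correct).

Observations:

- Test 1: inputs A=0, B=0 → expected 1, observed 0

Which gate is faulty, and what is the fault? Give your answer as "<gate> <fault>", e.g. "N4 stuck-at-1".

Fault-free values for test 1 (A=0, B=0): N1=1, N2=1, N3=1, N4=0, N5=1, giving Y=1. Observed 0.
Test 1: faults giving observed 0 are {N5 stuck-at-0}.
Only N5 stuck-at-0 is consistent with every test.

N5 stuck-at-0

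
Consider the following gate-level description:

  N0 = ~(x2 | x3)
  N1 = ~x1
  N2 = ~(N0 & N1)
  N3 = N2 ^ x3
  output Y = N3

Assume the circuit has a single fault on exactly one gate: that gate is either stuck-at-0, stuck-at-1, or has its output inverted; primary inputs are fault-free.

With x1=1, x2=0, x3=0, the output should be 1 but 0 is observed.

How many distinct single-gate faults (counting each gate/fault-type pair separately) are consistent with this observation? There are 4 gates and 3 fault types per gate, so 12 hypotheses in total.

6

Fault-free: N0=1, N1=0, N2=1, N3=1 → 1. Observed 0.
  N0 stuck-at-0: output 1 ✗
  N0 stuck-at-1: output 1 ✗
  N0 inverted output: output 1 ✗
  N1 stuck-at-0: output 1 ✗
  N1 stuck-at-1: output 0 ✓
  N1 inverted output: output 0 ✓
  N2 stuck-at-0: output 0 ✓
  N2 stuck-at-1: output 1 ✗
  N2 inverted output: output 0 ✓
  N3 stuck-at-0: output 0 ✓
  N3 stuck-at-1: output 1 ✗
  N3 inverted output: output 0 ✓
Consistent faults: {N1 stuck-at-1, N1 inverted output, N2 stuck-at-0, N2 inverted output, N3 stuck-at-0, N3 inverted output} — 6 in all.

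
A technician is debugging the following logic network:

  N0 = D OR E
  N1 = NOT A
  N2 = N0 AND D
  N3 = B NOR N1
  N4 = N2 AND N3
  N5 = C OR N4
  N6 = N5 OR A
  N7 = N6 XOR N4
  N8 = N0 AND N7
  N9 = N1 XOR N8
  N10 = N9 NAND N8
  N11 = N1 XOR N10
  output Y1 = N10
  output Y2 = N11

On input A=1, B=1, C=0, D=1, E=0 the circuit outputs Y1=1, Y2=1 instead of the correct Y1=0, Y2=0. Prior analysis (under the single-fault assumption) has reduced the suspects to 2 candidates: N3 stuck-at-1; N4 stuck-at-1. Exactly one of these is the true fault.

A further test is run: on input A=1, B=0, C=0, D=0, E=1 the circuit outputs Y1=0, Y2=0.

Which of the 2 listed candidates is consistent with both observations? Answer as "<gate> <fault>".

N3 stuck-at-1

Evaluate each candidate on input A=1, B=0, C=0, D=0, E=1:
  N3 stuck-at-1: N0=1, N1=0, N2=0, N3=1 [stuck-at-1], N4=0, N5=0, N6=1, N7=1, N8=1, N9=1, N10=0, N11=0 → Y1=0, Y2=0 — matches
  N4 stuck-at-1: N0=1, N1=0, N2=0, N3=1, N4=1 [stuck-at-1], N5=1, N6=1, N7=0, N8=0, N9=0, N10=1, N11=1 → Y1=1, Y2=1 — eliminated
Only N3 stuck-at-1 reproduces the observed Y1=0, Y2=0.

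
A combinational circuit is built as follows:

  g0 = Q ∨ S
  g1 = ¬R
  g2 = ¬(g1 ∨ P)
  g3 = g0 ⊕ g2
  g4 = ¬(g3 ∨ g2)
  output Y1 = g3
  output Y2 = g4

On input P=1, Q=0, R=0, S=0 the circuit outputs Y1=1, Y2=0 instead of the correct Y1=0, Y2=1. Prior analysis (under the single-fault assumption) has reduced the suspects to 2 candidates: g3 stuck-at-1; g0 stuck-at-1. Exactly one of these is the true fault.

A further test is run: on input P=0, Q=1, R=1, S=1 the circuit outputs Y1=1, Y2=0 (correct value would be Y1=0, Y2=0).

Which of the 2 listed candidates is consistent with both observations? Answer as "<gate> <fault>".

Evaluate each candidate on input P=0, Q=1, R=1, S=1:
  g3 stuck-at-1: g0=1, g1=0, g2=1, g3=1 [stuck-at-1], g4=0 → Y1=1, Y2=0 — matches
  g0 stuck-at-1: g0=1 [stuck-at-1], g1=0, g2=1, g3=0, g4=0 → Y1=0, Y2=0 — eliminated
Only g3 stuck-at-1 reproduces the observed Y1=1, Y2=0.

g3 stuck-at-1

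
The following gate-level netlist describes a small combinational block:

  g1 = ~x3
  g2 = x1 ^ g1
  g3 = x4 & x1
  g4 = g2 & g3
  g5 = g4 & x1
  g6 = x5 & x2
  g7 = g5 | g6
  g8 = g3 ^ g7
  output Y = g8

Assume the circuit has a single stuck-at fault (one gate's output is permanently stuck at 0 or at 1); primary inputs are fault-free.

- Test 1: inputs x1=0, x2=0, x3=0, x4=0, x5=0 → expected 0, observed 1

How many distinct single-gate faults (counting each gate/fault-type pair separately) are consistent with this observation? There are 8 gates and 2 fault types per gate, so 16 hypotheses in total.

5

Fault-free: g1=1, g2=1, g3=0, g4=0, g5=0, g6=0, g7=0, g8=0 → 0. Observed 1.
  g1: none of the 2 fault types match ✗
  g2: none of the 2 fault types match ✗
  g3: stuck-at-1 ✓; others ✗
  g4: none of the 2 fault types match ✗
  g5: stuck-at-1 ✓; others ✗
  g6: stuck-at-1 ✓; others ✗
  g7: stuck-at-1 ✓; others ✗
  g8: stuck-at-1 ✓; others ✗
Consistent faults: {g3 stuck-at-1, g5 stuck-at-1, g6 stuck-at-1, g7 stuck-at-1, g8 stuck-at-1} — 5 in all.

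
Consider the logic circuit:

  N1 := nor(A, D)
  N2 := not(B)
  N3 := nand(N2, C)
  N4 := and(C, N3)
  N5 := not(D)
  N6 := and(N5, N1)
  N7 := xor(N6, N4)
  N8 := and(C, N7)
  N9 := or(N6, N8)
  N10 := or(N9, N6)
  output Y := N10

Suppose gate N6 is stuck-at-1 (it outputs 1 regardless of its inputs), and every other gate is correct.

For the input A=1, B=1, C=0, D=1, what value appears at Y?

Propagate with N6 forced: N1=0, N2=0, N3=1, N4=0, N5=0, N6=1 [stuck-at-1], N7=1, N8=0, N9=1, N10=1.
So Y = 1. (Without the fault it would be 0.)

1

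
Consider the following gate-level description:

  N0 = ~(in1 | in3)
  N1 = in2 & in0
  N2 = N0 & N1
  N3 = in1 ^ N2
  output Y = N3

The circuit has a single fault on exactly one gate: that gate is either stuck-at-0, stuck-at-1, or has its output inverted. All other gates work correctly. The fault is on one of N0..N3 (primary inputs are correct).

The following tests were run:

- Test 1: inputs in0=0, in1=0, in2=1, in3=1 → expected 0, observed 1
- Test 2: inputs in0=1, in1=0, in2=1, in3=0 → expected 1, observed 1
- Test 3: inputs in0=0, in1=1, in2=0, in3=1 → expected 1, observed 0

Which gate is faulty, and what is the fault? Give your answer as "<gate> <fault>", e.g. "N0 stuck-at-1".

Fault-free values for test 1 (in0=0, in1=0, in2=1, in3=1): N0=0, N1=0, N2=0, N3=0, giving Y=0. Observed 1.
Test 1: faults giving observed 1 are {N2 stuck-at-1, N2 inverted output, N3 stuck-at-1, N3 inverted output}.
Test 2 (in0=1, in1=0, in2=1, in3=0): fault-free N0=1, N1=1, N2=1, N3=1 → 1; observed 1. Eliminates N2 inverted output, N3 inverted output.
Test 3 (in0=0, in1=1, in2=0, in3=1): fault-free N0=0, N1=0, N2=0, N3=1 → 1; observed 0. Eliminates N3 stuck-at-1.
Only N2 stuck-at-1 is consistent with every test.

N2 stuck-at-1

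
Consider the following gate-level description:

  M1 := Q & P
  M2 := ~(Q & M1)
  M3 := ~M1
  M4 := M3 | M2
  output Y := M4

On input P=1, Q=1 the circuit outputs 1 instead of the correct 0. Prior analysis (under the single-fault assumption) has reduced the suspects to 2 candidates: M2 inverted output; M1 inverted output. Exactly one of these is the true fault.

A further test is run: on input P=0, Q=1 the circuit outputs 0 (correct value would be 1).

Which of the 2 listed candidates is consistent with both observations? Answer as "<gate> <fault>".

Evaluate each candidate on input P=0, Q=1:
  M2 inverted output: M1=0, M2=0 [inverted output], M3=1, M4=1 → 1 — eliminated
  M1 inverted output: M1=1 [inverted output], M2=0, M3=0, M4=0 → 0 — matches
Only M1 inverted output reproduces the observed 0.

M1 inverted output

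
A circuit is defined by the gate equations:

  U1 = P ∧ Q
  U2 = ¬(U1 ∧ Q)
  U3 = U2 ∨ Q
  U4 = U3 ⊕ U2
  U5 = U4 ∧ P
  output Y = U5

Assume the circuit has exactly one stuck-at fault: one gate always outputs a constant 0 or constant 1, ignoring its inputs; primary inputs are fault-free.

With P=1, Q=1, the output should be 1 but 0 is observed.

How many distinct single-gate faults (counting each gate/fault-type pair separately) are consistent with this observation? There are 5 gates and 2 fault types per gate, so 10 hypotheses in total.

5

Fault-free: U1=1, U2=0, U3=1, U4=1, U5=1 → 1. Observed 0.
  U1 stuck-at-0: output 0 ✓
  U1 stuck-at-1: output 1 ✗
  U2 stuck-at-0: output 1 ✗
  U2 stuck-at-1: output 0 ✓
  U3 stuck-at-0: output 0 ✓
  U3 stuck-at-1: output 1 ✗
  U4 stuck-at-0: output 0 ✓
  U4 stuck-at-1: output 1 ✗
  U5 stuck-at-0: output 0 ✓
  U5 stuck-at-1: output 1 ✗
Consistent faults: {U1 stuck-at-0, U2 stuck-at-1, U3 stuck-at-0, U4 stuck-at-0, U5 stuck-at-0} — 5 in all.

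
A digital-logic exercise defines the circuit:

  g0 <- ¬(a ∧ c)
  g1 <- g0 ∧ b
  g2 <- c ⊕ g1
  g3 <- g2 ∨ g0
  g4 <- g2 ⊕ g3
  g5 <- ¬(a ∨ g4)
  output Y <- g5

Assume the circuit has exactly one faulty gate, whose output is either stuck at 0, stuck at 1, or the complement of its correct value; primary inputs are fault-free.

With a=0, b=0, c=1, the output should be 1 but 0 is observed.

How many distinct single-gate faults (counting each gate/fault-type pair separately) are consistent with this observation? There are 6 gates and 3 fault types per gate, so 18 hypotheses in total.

10

Fault-free: g0=1, g1=0, g2=1, g3=1, g4=0, g5=1 → 1. Observed 0.
  g0: none of the 3 fault types match ✗
  g1: stuck-at-1, inverted output ✓; others ✗
  g2: stuck-at-0, inverted output ✓; others ✗
  g3: stuck-at-0, inverted output ✓; others ✗
  g4: stuck-at-1, inverted output ✓; others ✗
  g5: stuck-at-0, inverted output ✓; others ✗
Consistent faults: {g1 stuck-at-1, g1 inverted output, g2 stuck-at-0, g2 inverted output, g3 stuck-at-0, g3 inverted output, g4 stuck-at-1, g4 inverted output, g5 stuck-at-0, g5 inverted output} — 10 in all.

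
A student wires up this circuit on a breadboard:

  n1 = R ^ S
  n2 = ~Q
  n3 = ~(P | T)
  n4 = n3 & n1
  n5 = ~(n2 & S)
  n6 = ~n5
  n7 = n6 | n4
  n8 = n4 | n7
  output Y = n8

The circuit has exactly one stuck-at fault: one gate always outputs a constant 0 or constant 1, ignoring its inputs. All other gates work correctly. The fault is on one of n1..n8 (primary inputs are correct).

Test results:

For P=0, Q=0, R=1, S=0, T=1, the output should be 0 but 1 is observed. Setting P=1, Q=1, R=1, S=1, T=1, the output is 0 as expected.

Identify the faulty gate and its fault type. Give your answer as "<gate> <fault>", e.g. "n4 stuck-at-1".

Fault-free values for test 1 (P=0, Q=0, R=1, S=0, T=1): n1=1, n2=1, n3=0, n4=0, n5=1, n6=0, n7=0, n8=0, giving Y=0. Observed 1.
Test 1: faults giving observed 1 are {n3 stuck-at-1, n4 stuck-at-1, n5 stuck-at-0, n6 stuck-at-1, n7 stuck-at-1, n8 stuck-at-1}.
Test 2 (P=1, Q=1, R=1, S=1, T=1): fault-free n1=0, n2=0, n3=0, n4=0, n5=1, n6=0, n7=0, n8=0 → 0; observed 0. Eliminates n4 stuck-at-1, n5 stuck-at-0, n6 stuck-at-1, n7 stuck-at-1, n8 stuck-at-1.
Only n3 stuck-at-1 is consistent with every test.

n3 stuck-at-1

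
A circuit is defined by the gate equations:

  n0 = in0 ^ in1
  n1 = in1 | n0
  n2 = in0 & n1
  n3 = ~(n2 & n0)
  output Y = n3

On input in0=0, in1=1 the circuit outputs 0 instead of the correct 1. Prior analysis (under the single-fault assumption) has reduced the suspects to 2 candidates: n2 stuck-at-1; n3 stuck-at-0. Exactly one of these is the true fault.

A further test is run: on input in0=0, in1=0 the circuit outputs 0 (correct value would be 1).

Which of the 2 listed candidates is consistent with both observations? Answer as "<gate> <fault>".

n3 stuck-at-0

Evaluate each candidate on input in0=0, in1=0:
  n2 stuck-at-1: n0=0, n1=0, n2=1 [stuck-at-1], n3=1 → 1 — eliminated
  n3 stuck-at-0: n0=0, n1=0, n2=0, n3=0 [stuck-at-0] → 0 — matches
Only n3 stuck-at-0 reproduces the observed 0.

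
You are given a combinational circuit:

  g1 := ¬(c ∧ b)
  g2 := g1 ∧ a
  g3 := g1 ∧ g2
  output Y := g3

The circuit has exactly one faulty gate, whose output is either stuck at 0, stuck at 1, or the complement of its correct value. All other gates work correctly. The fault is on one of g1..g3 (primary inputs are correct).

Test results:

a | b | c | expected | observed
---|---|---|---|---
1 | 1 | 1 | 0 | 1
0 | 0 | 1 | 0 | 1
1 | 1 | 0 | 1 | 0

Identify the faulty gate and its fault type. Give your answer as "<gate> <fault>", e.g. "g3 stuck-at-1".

g3 inverted output

Fault-free values for test 1 (a=1, b=1, c=1): g1=0, g2=0, g3=0, giving Y=0. Observed 1.
Test 1: faults giving observed 1 are {g1 stuck-at-1, g1 inverted output, g3 stuck-at-1, g3 inverted output}.
Test 2 (a=0, b=0, c=1): fault-free g1=1, g2=0, g3=0 → 0; observed 1. Eliminates g1 stuck-at-1, g1 inverted output.
Test 3 (a=1, b=1, c=0): fault-free g1=1, g2=1, g3=1 → 1; observed 0. Eliminates g3 stuck-at-1.
Only g3 inverted output is consistent with every test.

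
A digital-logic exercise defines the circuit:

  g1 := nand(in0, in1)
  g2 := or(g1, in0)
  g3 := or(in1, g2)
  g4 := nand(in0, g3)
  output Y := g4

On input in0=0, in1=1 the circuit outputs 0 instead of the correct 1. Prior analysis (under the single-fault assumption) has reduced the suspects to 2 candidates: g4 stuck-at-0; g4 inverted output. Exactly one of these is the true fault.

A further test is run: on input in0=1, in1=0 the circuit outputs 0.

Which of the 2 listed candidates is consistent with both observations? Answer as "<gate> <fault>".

Evaluate each candidate on input in0=1, in1=0:
  g4 stuck-at-0: g1=1, g2=1, g3=1, g4=0 [stuck-at-0] → 0 — matches
  g4 inverted output: g1=1, g2=1, g3=1, g4=1 [inverted output] → 1 — eliminated
Only g4 stuck-at-0 reproduces the observed 0.

g4 stuck-at-0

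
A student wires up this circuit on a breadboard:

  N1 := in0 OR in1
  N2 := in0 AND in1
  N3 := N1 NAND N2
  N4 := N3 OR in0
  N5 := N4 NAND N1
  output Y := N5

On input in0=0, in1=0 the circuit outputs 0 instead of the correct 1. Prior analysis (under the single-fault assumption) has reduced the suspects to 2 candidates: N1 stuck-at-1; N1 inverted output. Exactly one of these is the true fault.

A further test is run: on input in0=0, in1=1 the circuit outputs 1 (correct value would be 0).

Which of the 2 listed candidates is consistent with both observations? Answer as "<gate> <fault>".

Evaluate each candidate on input in0=0, in1=1:
  N1 stuck-at-1: N1=1 [stuck-at-1], N2=0, N3=1, N4=1, N5=0 → 0 — eliminated
  N1 inverted output: N1=0 [inverted output], N2=0, N3=1, N4=1, N5=1 → 1 — matches
Only N1 inverted output reproduces the observed 1.

N1 inverted output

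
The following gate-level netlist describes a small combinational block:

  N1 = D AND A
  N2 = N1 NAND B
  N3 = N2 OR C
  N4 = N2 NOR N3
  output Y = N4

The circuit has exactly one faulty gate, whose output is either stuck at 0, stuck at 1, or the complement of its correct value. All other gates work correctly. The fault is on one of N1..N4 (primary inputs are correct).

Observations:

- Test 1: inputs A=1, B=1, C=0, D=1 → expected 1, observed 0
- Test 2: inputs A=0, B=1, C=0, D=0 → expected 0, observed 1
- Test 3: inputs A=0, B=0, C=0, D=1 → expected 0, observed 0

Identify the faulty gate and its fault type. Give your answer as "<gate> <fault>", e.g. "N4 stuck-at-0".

Fault-free values for test 1 (A=1, B=1, C=0, D=1): N1=1, N2=0, N3=0, N4=1, giving Y=1. Observed 0.
Test 1: faults giving observed 0 are {N1 stuck-at-0, N1 inverted output, N2 stuck-at-1, N2 inverted output, N3 stuck-at-1, N3 inverted output, N4 stuck-at-0, N4 inverted output}.
Test 2 (A=0, B=1, C=0, D=0): fault-free N1=0, N2=1, N3=1, N4=0 → 0; observed 1. Eliminates N1 stuck-at-0, N2 stuck-at-1, N3 stuck-at-1, N3 inverted output, N4 stuck-at-0.
Test 3 (A=0, B=0, C=0, D=1): fault-free N1=0, N2=1, N3=1, N4=0 → 0; observed 0. Eliminates N2 inverted output, N4 inverted output.
Only N1 inverted output is consistent with every test.

N1 inverted output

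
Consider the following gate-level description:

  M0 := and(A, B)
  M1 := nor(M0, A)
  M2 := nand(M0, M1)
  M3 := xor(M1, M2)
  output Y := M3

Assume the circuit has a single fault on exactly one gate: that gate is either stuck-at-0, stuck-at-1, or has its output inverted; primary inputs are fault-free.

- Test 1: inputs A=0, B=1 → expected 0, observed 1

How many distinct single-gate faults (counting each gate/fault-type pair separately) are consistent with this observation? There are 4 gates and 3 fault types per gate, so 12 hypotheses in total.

Fault-free: M0=0, M1=1, M2=1, M3=0 → 0. Observed 1.
  M0 stuck-at-0: output 0 ✗
  M0 stuck-at-1: output 1 ✓
  M0 inverted output: output 1 ✓
  M1 stuck-at-0: output 1 ✓
  M1 stuck-at-1: output 0 ✗
  M1 inverted output: output 1 ✓
  M2 stuck-at-0: output 1 ✓
  M2 stuck-at-1: output 0 ✗
  M2 inverted output: output 1 ✓
  M3 stuck-at-0: output 0 ✗
  M3 stuck-at-1: output 1 ✓
  M3 inverted output: output 1 ✓
Consistent faults: {M0 stuck-at-1, M0 inverted output, M1 stuck-at-0, M1 inverted output, M2 stuck-at-0, M2 inverted output, M3 stuck-at-1, M3 inverted output} — 8 in all.

8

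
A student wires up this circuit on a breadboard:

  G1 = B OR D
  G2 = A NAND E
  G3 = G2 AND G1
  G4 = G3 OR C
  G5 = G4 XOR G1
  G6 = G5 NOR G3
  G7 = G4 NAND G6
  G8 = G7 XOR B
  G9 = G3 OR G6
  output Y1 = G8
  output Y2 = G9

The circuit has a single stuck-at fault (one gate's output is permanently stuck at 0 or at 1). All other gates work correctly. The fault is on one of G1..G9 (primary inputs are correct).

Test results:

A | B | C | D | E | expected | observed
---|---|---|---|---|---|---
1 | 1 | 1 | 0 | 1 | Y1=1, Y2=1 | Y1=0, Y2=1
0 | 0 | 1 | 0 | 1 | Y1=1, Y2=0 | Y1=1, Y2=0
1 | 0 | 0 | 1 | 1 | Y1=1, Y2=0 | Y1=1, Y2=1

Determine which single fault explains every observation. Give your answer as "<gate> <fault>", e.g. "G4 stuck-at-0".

G2 stuck-at-1

Fault-free values for test 1 (A=1, B=1, C=1, D=0, E=1): G1=1, G2=0, G3=0, G4=1, G5=0, G6=1, G7=0, G8=1, G9=1, giving Y1=1, Y2=1. Observed Y1=0, Y2=1.
Test 1: faults giving observed Y1=0, Y2=1 are {G2 stuck-at-1, G3 stuck-at-1, G7 stuck-at-1, G8 stuck-at-0}.
Test 2 (A=0, B=0, C=1, D=0, E=1): fault-free G1=0, G2=1, G3=0, G4=1, G5=1, G6=0, G7=1, G8=1, G9=0 → Y1=1, Y2=0; observed Y1=1, Y2=0. Eliminates G3 stuck-at-1, G8 stuck-at-0.
Test 3 (A=1, B=0, C=0, D=1, E=1): fault-free G1=1, G2=0, G3=0, G4=0, G5=1, G6=0, G7=1, G8=1, G9=0 → Y1=1, Y2=0; observed Y1=1, Y2=1. Eliminates G7 stuck-at-1.
Only G2 stuck-at-1 is consistent with every test.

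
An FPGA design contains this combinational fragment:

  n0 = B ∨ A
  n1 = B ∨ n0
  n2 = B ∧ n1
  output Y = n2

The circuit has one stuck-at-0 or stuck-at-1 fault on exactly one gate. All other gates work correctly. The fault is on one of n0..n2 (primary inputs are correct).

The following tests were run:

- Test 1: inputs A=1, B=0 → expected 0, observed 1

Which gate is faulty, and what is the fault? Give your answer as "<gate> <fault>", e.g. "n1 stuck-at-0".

n2 stuck-at-1

Fault-free values for test 1 (A=1, B=0): n0=1, n1=1, n2=0, giving Y=0. Observed 1.
Test 1: faults giving observed 1 are {n2 stuck-at-1}.
Only n2 stuck-at-1 is consistent with every test.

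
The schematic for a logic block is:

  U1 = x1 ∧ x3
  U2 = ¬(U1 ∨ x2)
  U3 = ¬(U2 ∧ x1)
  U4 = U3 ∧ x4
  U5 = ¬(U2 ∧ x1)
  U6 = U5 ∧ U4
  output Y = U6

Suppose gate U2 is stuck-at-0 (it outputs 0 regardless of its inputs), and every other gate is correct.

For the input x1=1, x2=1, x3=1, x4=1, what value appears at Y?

1

Propagate with U2 forced: U1=1, U2=0 [stuck-at-0], U3=1, U4=1, U5=1, U6=1.
So Y = 1. (Same as the fault-free value — the fault is masked on this input.)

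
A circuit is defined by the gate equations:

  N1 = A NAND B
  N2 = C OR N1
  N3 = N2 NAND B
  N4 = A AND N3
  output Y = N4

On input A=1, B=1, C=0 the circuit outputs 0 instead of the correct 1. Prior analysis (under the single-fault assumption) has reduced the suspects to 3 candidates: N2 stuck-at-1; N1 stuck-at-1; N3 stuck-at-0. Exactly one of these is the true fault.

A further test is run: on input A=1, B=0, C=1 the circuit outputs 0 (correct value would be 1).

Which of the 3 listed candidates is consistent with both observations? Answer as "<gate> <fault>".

Evaluate each candidate on input A=1, B=0, C=1:
  N2 stuck-at-1: N1=1, N2=1 [stuck-at-1], N3=1, N4=1 → 1 — eliminated
  N1 stuck-at-1: N1=1 [stuck-at-1], N2=1, N3=1, N4=1 → 1 — eliminated
  N3 stuck-at-0: N1=1, N2=1, N3=0 [stuck-at-0], N4=0 → 0 — matches
Only N3 stuck-at-0 reproduces the observed 0.

N3 stuck-at-0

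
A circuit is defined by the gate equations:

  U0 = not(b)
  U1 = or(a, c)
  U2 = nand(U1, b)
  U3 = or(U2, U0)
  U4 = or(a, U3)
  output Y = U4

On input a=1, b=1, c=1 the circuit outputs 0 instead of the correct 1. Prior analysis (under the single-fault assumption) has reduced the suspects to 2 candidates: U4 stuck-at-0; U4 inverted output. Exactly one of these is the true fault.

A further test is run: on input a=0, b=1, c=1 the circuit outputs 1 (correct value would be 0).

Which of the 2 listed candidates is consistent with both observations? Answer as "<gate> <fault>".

Evaluate each candidate on input a=0, b=1, c=1:
  U4 stuck-at-0: U0=0, U1=1, U2=0, U3=0, U4=0 [stuck-at-0] → 0 — eliminated
  U4 inverted output: U0=0, U1=1, U2=0, U3=0, U4=1 [inverted output] → 1 — matches
Only U4 inverted output reproduces the observed 1.

U4 inverted output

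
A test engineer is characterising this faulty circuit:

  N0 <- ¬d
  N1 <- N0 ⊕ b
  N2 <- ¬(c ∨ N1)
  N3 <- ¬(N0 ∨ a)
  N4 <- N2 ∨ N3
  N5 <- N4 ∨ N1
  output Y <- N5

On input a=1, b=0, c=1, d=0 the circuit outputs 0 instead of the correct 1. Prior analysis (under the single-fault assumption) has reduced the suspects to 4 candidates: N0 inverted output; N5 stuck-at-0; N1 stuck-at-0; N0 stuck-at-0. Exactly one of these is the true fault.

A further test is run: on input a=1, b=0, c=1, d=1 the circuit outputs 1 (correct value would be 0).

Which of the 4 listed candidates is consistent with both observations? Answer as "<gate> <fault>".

N0 inverted output

Evaluate each candidate on input a=1, b=0, c=1, d=1:
  N0 inverted output: N0=1 [inverted output], N1=1, N2=0, N3=0, N4=0, N5=1 → 1 — matches
  N5 stuck-at-0: N0=0, N1=0, N2=0, N3=0, N4=0, N5=0 [stuck-at-0] → 0 — eliminated
  N1 stuck-at-0: N0=0, N1=0 [stuck-at-0], N2=0, N3=0, N4=0, N5=0 → 0 — eliminated
  N0 stuck-at-0: N0=0 [stuck-at-0], N1=0, N2=0, N3=0, N4=0, N5=0 → 0 — eliminated
Only N0 inverted output reproduces the observed 1.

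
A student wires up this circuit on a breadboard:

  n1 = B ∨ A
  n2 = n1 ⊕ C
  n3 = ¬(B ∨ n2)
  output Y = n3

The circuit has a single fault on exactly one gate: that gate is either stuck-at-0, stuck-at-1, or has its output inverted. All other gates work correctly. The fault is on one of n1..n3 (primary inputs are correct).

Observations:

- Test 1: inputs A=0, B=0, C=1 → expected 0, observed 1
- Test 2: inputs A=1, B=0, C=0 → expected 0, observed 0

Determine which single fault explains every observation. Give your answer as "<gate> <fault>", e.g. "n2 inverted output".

n1 stuck-at-1

Fault-free values for test 1 (A=0, B=0, C=1): n1=0, n2=1, n3=0, giving Y=0. Observed 1.
Test 1: faults giving observed 1 are {n1 stuck-at-1, n1 inverted output, n2 stuck-at-0, n2 inverted output, n3 stuck-at-1, n3 inverted output}.
Test 2 (A=1, B=0, C=0): fault-free n1=1, n2=1, n3=0 → 0; observed 0. Eliminates n1 inverted output, n2 stuck-at-0, n2 inverted output, n3 stuck-at-1, n3 inverted output.
Only n1 stuck-at-1 is consistent with every test.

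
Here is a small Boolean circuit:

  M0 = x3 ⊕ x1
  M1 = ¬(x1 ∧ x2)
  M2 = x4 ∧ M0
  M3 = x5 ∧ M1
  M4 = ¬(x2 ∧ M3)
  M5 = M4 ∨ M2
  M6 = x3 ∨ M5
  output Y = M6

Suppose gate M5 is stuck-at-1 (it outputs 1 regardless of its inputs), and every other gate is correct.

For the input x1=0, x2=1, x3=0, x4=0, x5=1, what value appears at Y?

1

Propagate with M5 forced: M0=0, M1=1, M2=0, M3=1, M4=0, M5=1 [stuck-at-1], M6=1.
So Y = 1. (Without the fault it would be 0.)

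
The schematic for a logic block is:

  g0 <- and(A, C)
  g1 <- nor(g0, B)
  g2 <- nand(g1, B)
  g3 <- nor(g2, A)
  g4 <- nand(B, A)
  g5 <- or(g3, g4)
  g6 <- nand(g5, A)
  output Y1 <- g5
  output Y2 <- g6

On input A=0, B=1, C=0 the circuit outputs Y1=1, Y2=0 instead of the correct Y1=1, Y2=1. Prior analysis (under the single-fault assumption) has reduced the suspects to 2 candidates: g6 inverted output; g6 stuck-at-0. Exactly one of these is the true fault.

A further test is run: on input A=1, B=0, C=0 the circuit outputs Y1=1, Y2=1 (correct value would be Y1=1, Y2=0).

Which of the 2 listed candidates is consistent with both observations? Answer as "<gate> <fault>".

Evaluate each candidate on input A=1, B=0, C=0:
  g6 inverted output: g0=0, g1=1, g2=1, g3=0, g4=1, g5=1, g6=1 [inverted output] → Y1=1, Y2=1 — matches
  g6 stuck-at-0: g0=0, g1=1, g2=1, g3=0, g4=1, g5=1, g6=0 [stuck-at-0] → Y1=1, Y2=0 — eliminated
Only g6 inverted output reproduces the observed Y1=1, Y2=1.

g6 inverted output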